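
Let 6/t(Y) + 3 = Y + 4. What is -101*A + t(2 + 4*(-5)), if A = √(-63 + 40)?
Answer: -6/17 - 101*I*√23 ≈ -0.35294 - 484.38*I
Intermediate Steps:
t(Y) = 6/(1 + Y) (t(Y) = 6/(-3 + (Y + 4)) = 6/(-3 + (4 + Y)) = 6/(1 + Y))
A = I*√23 (A = √(-23) = I*√23 ≈ 4.7958*I)
-101*A + t(2 + 4*(-5)) = -101*I*√23 + 6/(1 + (2 + 4*(-5))) = -101*I*√23 + 6/(1 + (2 - 20)) = -101*I*√23 + 6/(1 - 18) = -101*I*√23 + 6/(-17) = -101*I*√23 + 6*(-1/17) = -101*I*√23 - 6/17 = -6/17 - 101*I*√23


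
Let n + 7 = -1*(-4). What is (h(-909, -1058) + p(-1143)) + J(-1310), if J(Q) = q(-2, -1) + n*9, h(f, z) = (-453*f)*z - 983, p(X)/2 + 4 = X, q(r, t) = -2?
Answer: -435663372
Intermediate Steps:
n = -3 (n = -7 - 1*(-4) = -7 + 4 = -3)
p(X) = -8 + 2*X
h(f, z) = -983 - 453*f*z (h(f, z) = -453*f*z - 983 = -983 - 453*f*z)
J(Q) = -29 (J(Q) = -2 - 3*9 = -2 - 27 = -29)
(h(-909, -1058) + p(-1143)) + J(-1310) = ((-983 - 453*(-909)*(-1058)) + (-8 + 2*(-1143))) - 29 = ((-983 - 435660066) + (-8 - 2286)) - 29 = (-435661049 - 2294) - 29 = -435663343 - 29 = -435663372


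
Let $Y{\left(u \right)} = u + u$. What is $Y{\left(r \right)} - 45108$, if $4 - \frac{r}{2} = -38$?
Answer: $-44940$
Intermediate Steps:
$r = 84$ ($r = 8 - -76 = 8 + 76 = 84$)
$Y{\left(u \right)} = 2 u$
$Y{\left(r \right)} - 45108 = 2 \cdot 84 - 45108 = 168 - 45108 = -44940$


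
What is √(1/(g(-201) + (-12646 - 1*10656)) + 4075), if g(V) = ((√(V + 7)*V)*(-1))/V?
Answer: √((94955649 + 4075*I*√194)/(23302 + I*√194)) ≈ 63.836 + 0.e-10*I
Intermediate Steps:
g(V) = -√(7 + V) (g(V) = ((√(7 + V)*V)*(-1))/V = ((V*√(7 + V))*(-1))/V = (-V*√(7 + V))/V = -√(7 + V))
√(1/(g(-201) + (-12646 - 1*10656)) + 4075) = √(1/(-√(7 - 201) + (-12646 - 1*10656)) + 4075) = √(1/(-√(-194) + (-12646 - 10656)) + 4075) = √(1/(-I*√194 - 23302) + 4075) = √(1/(-23302 - I*√194) + 4075) = √(4075 + 1/(-23302 - I*√194))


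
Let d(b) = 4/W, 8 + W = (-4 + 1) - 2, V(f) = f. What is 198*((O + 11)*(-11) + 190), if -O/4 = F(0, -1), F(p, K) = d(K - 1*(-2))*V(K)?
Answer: 212454/13 ≈ 16343.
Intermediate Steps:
W = -13 (W = -8 + ((-4 + 1) - 2) = -8 + (-3 - 2) = -8 - 5 = -13)
d(b) = -4/13 (d(b) = 4/(-13) = 4*(-1/13) = -4/13)
F(p, K) = -4*K/13
O = -16/13 (O = -(-16)*(-1)/13 = -4*4/13 = -16/13 ≈ -1.2308)
198*((O + 11)*(-11) + 190) = 198*((-16/13 + 11)*(-11) + 190) = 198*((127/13)*(-11) + 190) = 198*(-1397/13 + 190) = 198*(1073/13) = 212454/13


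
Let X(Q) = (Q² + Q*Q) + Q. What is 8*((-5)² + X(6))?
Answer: 824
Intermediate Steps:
X(Q) = Q + 2*Q² (X(Q) = (Q² + Q²) + Q = 2*Q² + Q = Q + 2*Q²)
8*((-5)² + X(6)) = 8*((-5)² + 6*(1 + 2*6)) = 8*(25 + 6*(1 + 12)) = 8*(25 + 6*13) = 8*(25 + 78) = 8*103 = 824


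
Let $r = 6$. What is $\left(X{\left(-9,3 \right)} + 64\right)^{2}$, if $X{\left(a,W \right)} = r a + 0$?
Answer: $100$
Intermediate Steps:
$X{\left(a,W \right)} = 6 a$ ($X{\left(a,W \right)} = 6 a + 0 = 6 a$)
$\left(X{\left(-9,3 \right)} + 64\right)^{2} = \left(6 \left(-9\right) + 64\right)^{2} = \left(-54 + 64\right)^{2} = 10^{2} = 100$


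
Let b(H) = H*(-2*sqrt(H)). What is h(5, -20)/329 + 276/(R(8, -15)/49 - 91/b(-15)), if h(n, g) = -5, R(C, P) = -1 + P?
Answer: -961186229405/7678426049 - 1809105480*I*sqrt(15)/23338681 ≈ -125.18 - 300.22*I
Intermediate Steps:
b(H) = -2*H**(3/2)
h(5, -20)/329 + 276/(R(8, -15)/49 - 91/b(-15)) = -5/329 + 276/((-1 - 15)/49 - 91*(-I*sqrt(15)/450)) = -5*1/329 + 276/(-16*1/49 - 91*(-I*sqrt(15)/450)) = -5/329 + 276/(-16/49 - 91*(-I*sqrt(15)/450)) = -5/329 + 276/(-16/49 - (-91)*I*sqrt(15)/450) = -5/329 + 276/(-16/49 + 91*I*sqrt(15)/450)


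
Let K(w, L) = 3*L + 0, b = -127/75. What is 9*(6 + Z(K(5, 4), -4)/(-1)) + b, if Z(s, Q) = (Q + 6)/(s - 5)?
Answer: 26111/525 ≈ 49.735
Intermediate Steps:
b = -127/75 (b = -127*1/75 = -127/75 ≈ -1.6933)
K(w, L) = 3*L
Z(s, Q) = (6 + Q)/(-5 + s)
9*(6 + Z(K(5, 4), -4)/(-1)) + b = 9*(6 + ((6 - 4)/(-5 + 3*4))/(-1)) - 127/75 = 9*(6 - 2/(-5 + 12)) - 127/75 = 9*(6 - 2/7) - 127/75 = 9*(40/7) - 127/75 = 360/7 - 127/75 = 26111/525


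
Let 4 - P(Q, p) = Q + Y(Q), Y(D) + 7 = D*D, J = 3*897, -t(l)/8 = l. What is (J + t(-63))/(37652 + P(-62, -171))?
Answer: 3195/33881 ≈ 0.094301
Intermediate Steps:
t(l) = -8*l
J = 2691
Y(D) = -7 + D² (Y(D) = -7 + D*D = -7 + D²)
P(Q, p) = 11 - Q - Q² (P(Q, p) = 4 - (Q + (-7 + Q²)) = 4 - (-7 + Q + Q²) = 4 + (7 - Q - Q²) = 11 - Q - Q²)
(J + t(-63))/(37652 + P(-62, -171)) = (2691 - 8*(-63))/(37652 + (11 - 1*(-62) - 1*(-62)²)) = (2691 + 504)/(37652 + (11 + 62 - 1*3844)) = 3195/(37652 + (11 + 62 - 3844)) = 3195/(37652 - 3771) = 3195/33881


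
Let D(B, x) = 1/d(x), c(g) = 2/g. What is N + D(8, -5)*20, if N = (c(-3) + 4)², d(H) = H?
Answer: 64/9 ≈ 7.1111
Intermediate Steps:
N = 100/9 (N = (2/(-3) + 4)² = (2*(-⅓) + 4)² = (-⅔ + 4)² = (10/3)² = 100/9 ≈ 11.111)
D(B, x) = 1/x
N + D(8, -5)*20 = 100/9 + 20/(-5) = 100/9 - ⅕*20 = 100/9 - 4 = 64/9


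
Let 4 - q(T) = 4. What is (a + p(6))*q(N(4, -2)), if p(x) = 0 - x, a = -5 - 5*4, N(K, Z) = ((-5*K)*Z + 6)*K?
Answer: 0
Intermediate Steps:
N(K, Z) = K*(6 - 5*K*Z) (N(K, Z) = (-5*K*Z + 6)*K = (6 - 5*K*Z)*K = K*(6 - 5*K*Z))
a = -25 (a = -5 - 20 = -25)
q(T) = 0 (q(T) = 4 - 1*4 = 4 - 4 = 0)
p(x) = -x
(a + p(6))*q(N(4, -2)) = (-25 - 1*6)*0 = (-25 - 6)*0 = -31*0 = 0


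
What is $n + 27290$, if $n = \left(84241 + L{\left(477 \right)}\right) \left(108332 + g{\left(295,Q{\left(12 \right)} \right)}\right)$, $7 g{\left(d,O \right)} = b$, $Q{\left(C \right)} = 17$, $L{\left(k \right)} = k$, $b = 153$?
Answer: $\frac{64256845516}{7} \approx 9.1795 \cdot 10^{9}$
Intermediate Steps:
$g{\left(d,O \right)} = \frac{153}{7}$ ($g{\left(d,O \right)} = \frac{1}{7} \cdot 153 = \frac{153}{7}$)
$n = \frac{64256654486}{7}$ ($n = \left(84241 + 477\right) \left(108332 + \frac{153}{7}\right) = 84718 \cdot \frac{758477}{7} = \frac{64256654486}{7} \approx 9.1795 \cdot 10^{9}$)
$n + 27290 = \frac{64256654486}{7} + 27290 = \frac{64256845516}{7}$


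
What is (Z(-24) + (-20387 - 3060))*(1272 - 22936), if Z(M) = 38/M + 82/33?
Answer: 16761897160/33 ≈ 5.0794e+8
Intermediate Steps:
Z(M) = 82/33 + 38/M (Z(M) = 38/M + 82*(1/33) = 38/M + 82/33 = 82/33 + 38/M)
(Z(-24) + (-20387 - 3060))*(1272 - 22936) = ((82/33 + 38/(-24)) + (-20387 - 3060))*(1272 - 22936) = ((82/33 + 38*(-1/24)) - 23447)*(-21664) = ((82/33 - 19/12) - 23447)*(-21664) = (119/132 - 23447)*(-21664) = -3094885/132*(-21664) = 16761897160/33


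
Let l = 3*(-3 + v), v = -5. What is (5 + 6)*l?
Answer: -264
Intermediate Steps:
l = -24 (l = 3*(-3 - 5) = 3*(-8) = -24)
(5 + 6)*l = (5 + 6)*(-24) = 11*(-24) = -264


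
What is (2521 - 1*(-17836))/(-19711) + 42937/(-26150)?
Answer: -1378666757/515442650 ≈ -2.6747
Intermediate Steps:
(2521 - 1*(-17836))/(-19711) + 42937/(-26150) = (2521 + 17836)*(-1/19711) + 42937*(-1/26150) = 20357*(-1/19711) - 42937/26150 = -20357/19711 - 42937/26150 = -1378666757/515442650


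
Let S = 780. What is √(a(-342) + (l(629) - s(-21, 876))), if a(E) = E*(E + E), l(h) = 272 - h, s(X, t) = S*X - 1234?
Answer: √251185 ≈ 501.18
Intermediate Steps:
s(X, t) = -1234 + 780*X (s(X, t) = 780*X - 1234 = -1234 + 780*X)
a(E) = 2*E² (a(E) = E*(2*E) = 2*E²)
√(a(-342) + (l(629) - s(-21, 876))) = √(2*(-342)² + ((272 - 1*629) - (-1234 + 780*(-21)))) = √(2*116964 + ((272 - 629) - (-1234 - 16380))) = √(233928 + (-357 - 1*(-17614))) = √(233928 + (-357 + 17614)) = √(233928 + 17257) = √251185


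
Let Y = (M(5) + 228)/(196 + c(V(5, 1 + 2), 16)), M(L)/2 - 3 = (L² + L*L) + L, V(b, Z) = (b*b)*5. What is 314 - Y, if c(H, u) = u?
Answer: 16556/53 ≈ 312.38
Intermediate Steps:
V(b, Z) = 5*b² (V(b, Z) = b²*5 = 5*b²)
M(L) = 6 + 2*L + 4*L² (M(L) = 6 + 2*((L² + L*L) + L) = 6 + 2*((L² + L²) + L) = 6 + 2*(2*L² + L) = 6 + 2*(L + 2*L²) = 6 + (2*L + 4*L²) = 6 + 2*L + 4*L²)
Y = 86/53 (Y = ((6 + 2*5 + 4*5²) + 228)/(196 + 16) = ((6 + 10 + 4*25) + 228)/212 = ((6 + 10 + 100) + 228)*(1/212) = (116 + 228)*(1/212) = 344*(1/212) = 86/53 ≈ 1.6226)
314 - Y = 314 - 1*86/53 = 314 - 86/53 = 16556/53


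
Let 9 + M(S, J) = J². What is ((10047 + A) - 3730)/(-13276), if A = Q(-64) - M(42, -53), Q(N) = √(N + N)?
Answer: -3517/13276 - 2*I*√2/3319 ≈ -0.26491 - 0.00085219*I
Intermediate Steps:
Q(N) = √2*√N (Q(N) = √(2*N) = √2*√N)
M(S, J) = -9 + J²
A = -2800 + 8*I*√2 (A = √2*√(-64) - (-9 + (-53)²) = √2*(8*I) - (-9 + 2809) = 8*I*√2 - 1*2800 = 8*I*√2 - 2800 = -2800 + 8*I*√2 ≈ -2800.0 + 11.314*I)
((10047 + A) - 3730)/(-13276) = ((10047 + (-2800 + 8*I*√2)) - 3730)/(-13276) = ((7247 + 8*I*√2) - 3730)*(-1/13276) = (3517 + 8*I*√2)*(-1/13276) = -3517/13276 - 2*I*√2/3319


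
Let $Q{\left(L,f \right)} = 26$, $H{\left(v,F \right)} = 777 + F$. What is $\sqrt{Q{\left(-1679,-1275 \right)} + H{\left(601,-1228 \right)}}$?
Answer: $5 i \sqrt{17} \approx 20.616 i$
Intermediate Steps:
$\sqrt{Q{\left(-1679,-1275 \right)} + H{\left(601,-1228 \right)}} = \sqrt{26 + \left(777 - 1228\right)} = \sqrt{26 - 451} = \sqrt{-425} = 5 i \sqrt{17}$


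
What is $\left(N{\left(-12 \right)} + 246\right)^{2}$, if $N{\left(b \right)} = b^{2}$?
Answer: $152100$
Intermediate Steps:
$\left(N{\left(-12 \right)} + 246\right)^{2} = \left(\left(-12\right)^{2} + 246\right)^{2} = \left(144 + 246\right)^{2} = 390^{2} = 152100$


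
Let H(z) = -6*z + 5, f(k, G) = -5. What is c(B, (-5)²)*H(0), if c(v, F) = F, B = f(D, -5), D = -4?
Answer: 125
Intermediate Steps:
B = -5
H(z) = 5 - 6*z
c(B, (-5)²)*H(0) = (-5)²*(5 - 6*0) = 25*(5 + 0) = 25*5 = 125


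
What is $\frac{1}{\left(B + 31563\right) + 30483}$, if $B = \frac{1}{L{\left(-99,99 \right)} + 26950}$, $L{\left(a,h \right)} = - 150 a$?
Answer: $\frac{41800}{2593522801} \approx 1.6117 \cdot 10^{-5}$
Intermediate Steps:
$B = \frac{1}{41800}$ ($B = \frac{1}{\left(-150\right) \left(-99\right) + 26950} = \frac{1}{14850 + 26950} = \frac{1}{41800} \approx 2.3923 \cdot 10^{-5}$)
$\frac{1}{\left(B + 31563\right) + 30483} = \frac{1}{\left(\frac{1}{41800} + 31563\right) + 30483} = \frac{1}{\frac{1319333401}{41800} + 30483} = \frac{1}{\frac{2593522801}{41800}} = \frac{41800}{2593522801}$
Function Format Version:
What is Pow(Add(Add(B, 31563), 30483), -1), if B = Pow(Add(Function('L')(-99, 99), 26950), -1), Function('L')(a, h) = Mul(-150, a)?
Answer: Rational(41800, 2593522801) ≈ 1.6117e-5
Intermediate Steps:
B = Rational(1, 41800) (B = Pow(Add(Mul(-150, -99), 26950), -1) = Pow(Add(14850, 26950), -1) = Pow(41800, -1) = Rational(1, 41800) ≈ 2.3923e-5)
Pow(Add(Add(B, 31563), 30483), -1) = Pow(Add(Add(Rational(1, 41800), 31563), 30483), -1) = Pow(Add(Rational(1319333401, 41800), 30483), -1) = Pow(Rational(2593522801, 41800), -1) = Rational(41800, 2593522801)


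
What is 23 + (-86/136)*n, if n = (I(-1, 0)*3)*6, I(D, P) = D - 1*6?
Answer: 3491/34 ≈ 102.68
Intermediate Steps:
I(D, P) = -6 + D (I(D, P) = D - 6 = -6 + D)
n = -126 (n = ((-6 - 1)*3)*6 = -7*3*6 = -21*6 = -126)
23 + (-86/136)*n = 23 - 86/136*(-126) = 23 - 86*1/136*(-126) = 23 - 43/68*(-126) = 23 + 2709/34 = 3491/34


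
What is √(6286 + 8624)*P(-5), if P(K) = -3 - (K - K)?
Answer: -3*√14910 ≈ -366.32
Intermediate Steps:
P(K) = -3 (P(K) = -3 - 1*0 = -3 + 0 = -3)
√(6286 + 8624)*P(-5) = √(6286 + 8624)*(-3) = √14910*(-3) = -3*√14910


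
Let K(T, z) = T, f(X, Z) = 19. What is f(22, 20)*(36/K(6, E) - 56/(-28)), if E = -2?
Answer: 152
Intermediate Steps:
f(22, 20)*(36/K(6, E) - 56/(-28)) = 19*(36/6 - 56/(-28)) = 19*(36*(⅙) - 56*(-1/28)) = 19*(6 + 2) = 19*8 = 152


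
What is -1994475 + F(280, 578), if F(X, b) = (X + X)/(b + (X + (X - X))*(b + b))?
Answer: -323362236995/162129 ≈ -1.9945e+6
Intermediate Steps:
F(X, b) = 2*X/(b + 2*X*b) (F(X, b) = (2*X)/(b + (X + 0)*(2*b)) = (2*X)/(b + X*(2*b)) = (2*X)/(b + 2*X*b) = 2*X/(b + 2*X*b))
-1994475 + F(280, 578) = -1994475 + 2*280/(578*(1 + 2*280)) = -1994475 + 2*280*(1/578)/(1 + 560) = -1994475 + 2*280*(1/578)/561 = -1994475 + 2*280*(1/578)*(1/561) = -1994475 + 280/162129 = -323362236995/162129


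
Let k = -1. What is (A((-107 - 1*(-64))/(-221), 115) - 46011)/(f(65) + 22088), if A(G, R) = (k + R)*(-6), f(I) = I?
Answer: -46695/22153 ≈ -2.1078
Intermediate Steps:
A(G, R) = 6 - 6*R (A(G, R) = (-1 + R)*(-6) = 6 - 6*R)
(A((-107 - 1*(-64))/(-221), 115) - 46011)/(f(65) + 22088) = ((6 - 6*115) - 46011)/(65 + 22088) = ((6 - 690) - 46011)/22153 = (-684 - 46011)*(1/22153) = -46695*1/22153 = -46695/22153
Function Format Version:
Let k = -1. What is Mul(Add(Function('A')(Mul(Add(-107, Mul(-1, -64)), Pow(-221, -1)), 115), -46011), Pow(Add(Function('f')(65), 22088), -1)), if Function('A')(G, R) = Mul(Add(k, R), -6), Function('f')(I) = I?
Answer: Rational(-46695, 22153) ≈ -2.1078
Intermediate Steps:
Function('A')(G, R) = Add(6, Mul(-6, R)) (Function('A')(G, R) = Mul(Add(-1, R), -6) = Add(6, Mul(-6, R)))
Mul(Add(Function('A')(Mul(Add(-107, Mul(-1, -64)), Pow(-221, -1)), 115), -46011), Pow(Add(Function('f')(65), 22088), -1)) = Mul(Add(Add(6, Mul(-6, 115)), -46011), Pow(Add(65, 22088), -1)) = Mul(Add(Add(6, -690), -46011), Pow(22153, -1)) = Mul(Add(-684, -46011), Rational(1, 22153)) = Mul(-46695, Rational(1, 22153)) = Rational(-46695, 22153)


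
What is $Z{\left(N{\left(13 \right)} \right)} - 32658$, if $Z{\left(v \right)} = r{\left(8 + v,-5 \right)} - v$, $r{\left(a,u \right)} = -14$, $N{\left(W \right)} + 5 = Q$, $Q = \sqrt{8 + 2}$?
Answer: $-32667 - \sqrt{10} \approx -32670.0$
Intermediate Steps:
$Q = \sqrt{10} \approx 3.1623$
$N{\left(W \right)} = -5 + \sqrt{10}$
$Z{\left(v \right)} = -14 - v$
$Z{\left(N{\left(13 \right)} \right)} - 32658 = \left(-14 - \left(-5 + \sqrt{10}\right)\right) - 32658 = \left(-14 + \left(5 - \sqrt{10}\right)\right) - 32658 = \left(-9 - \sqrt{10}\right) - 32658 = -32667 - \sqrt{10}$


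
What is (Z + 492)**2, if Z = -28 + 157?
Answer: 385641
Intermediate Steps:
Z = 129
(Z + 492)**2 = (129 + 492)**2 = 621**2 = 385641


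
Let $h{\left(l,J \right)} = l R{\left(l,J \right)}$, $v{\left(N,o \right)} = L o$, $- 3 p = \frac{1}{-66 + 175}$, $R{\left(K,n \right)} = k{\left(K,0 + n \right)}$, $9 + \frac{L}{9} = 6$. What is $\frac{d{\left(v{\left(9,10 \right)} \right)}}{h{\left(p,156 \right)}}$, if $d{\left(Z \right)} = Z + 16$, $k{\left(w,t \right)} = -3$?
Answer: $-27686$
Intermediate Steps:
$L = -27$ ($L = -81 + 9 \cdot 6 = -81 + 54 = -27$)
$R{\left(K,n \right)} = -3$
$p = - \frac{1}{327}$ ($p = - \frac{1}{3 \left(-66 + 175\right)} = - \frac{1}{3 \cdot 109} = \left(- \frac{1}{3}\right) \frac{1}{109} = - \frac{1}{327} \approx -0.0030581$)
$v{\left(N,o \right)} = - 27 o$
$h{\left(l,J \right)} = - 3 l$ ($h{\left(l,J \right)} = l \left(-3\right) = - 3 l$)
$d{\left(Z \right)} = 16 + Z$
$\frac{d{\left(v{\left(9,10 \right)} \right)}}{h{\left(p,156 \right)}} = \frac{16 - 270}{\left(-3\right) \left(- \frac{1}{327}\right)} = \left(16 - 270\right) \frac{1}{\frac{1}{109}} = \left(-254\right) 109 = -27686$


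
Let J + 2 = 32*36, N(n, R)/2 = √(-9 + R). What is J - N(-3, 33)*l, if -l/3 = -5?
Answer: 1150 - 60*√6 ≈ 1003.0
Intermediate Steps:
l = 15 (l = -3*(-5) = 15)
N(n, R) = 2*√(-9 + R)
J = 1150 (J = -2 + 32*36 = -2 + 1152 = 1150)
J - N(-3, 33)*l = 1150 - 2*√(-9 + 33)*15 = 1150 - 2*√24*15 = 1150 - 2*(2*√6)*15 = 1150 - 4*√6*15 = 1150 - 60*√6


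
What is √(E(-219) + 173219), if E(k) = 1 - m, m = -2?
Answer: √173222 ≈ 416.20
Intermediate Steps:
E(k) = 3 (E(k) = 1 - 1*(-2) = 1 + 2 = 3)
√(E(-219) + 173219) = √(3 + 173219) = √173222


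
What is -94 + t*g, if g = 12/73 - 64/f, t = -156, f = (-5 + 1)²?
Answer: 36818/73 ≈ 504.36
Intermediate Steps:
f = 16 (f = (-4)² = 16)
g = -280/73 (g = 12/73 - 64/16 = 12*(1/73) - 64*1/16 = 12/73 - 4 = -280/73 ≈ -3.8356)
-94 + t*g = -94 - 156*(-280/73) = -94 + 43680/73 = 36818/73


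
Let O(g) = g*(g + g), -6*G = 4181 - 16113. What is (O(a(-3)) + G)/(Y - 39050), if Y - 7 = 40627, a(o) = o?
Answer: 1505/1188 ≈ 1.2668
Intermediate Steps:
G = 5966/3 (G = -(4181 - 16113)/6 = -⅙*(-11932) = 5966/3 ≈ 1988.7)
O(g) = 2*g² (O(g) = g*(2*g) = 2*g²)
Y = 40634 (Y = 7 + 40627 = 40634)
(O(a(-3)) + G)/(Y - 39050) = (2*(-3)² + 5966/3)/(40634 - 39050) = (2*9 + 5966/3)/1584 = (18 + 5966/3)*(1/1584) = (6020/3)*(1/1584) = 1505/1188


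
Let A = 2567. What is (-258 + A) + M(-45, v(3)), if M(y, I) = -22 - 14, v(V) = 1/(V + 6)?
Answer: 2273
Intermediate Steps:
v(V) = 1/(6 + V)
M(y, I) = -36
(-258 + A) + M(-45, v(3)) = (-258 + 2567) - 36 = 2309 - 36 = 2273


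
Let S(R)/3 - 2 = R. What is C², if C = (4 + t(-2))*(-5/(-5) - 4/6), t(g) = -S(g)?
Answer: 16/9 ≈ 1.7778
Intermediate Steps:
S(R) = 6 + 3*R
t(g) = -6 - 3*g (t(g) = -(6 + 3*g) = -6 - 3*g)
C = 4/3 (C = (4 + (-6 - 3*(-2)))*(-5/(-5) - 4/6) = (4 + (-6 + 6))*(-5*(-⅕) - 4*⅙) = (4 + 0)*(1 - ⅔) = 4*(⅓) = 4/3 ≈ 1.3333)
C² = (4/3)² = 16/9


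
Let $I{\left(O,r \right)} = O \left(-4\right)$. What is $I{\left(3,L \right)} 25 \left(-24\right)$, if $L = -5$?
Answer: $7200$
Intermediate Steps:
$I{\left(O,r \right)} = - 4 O$
$I{\left(3,L \right)} 25 \left(-24\right) = \left(-4\right) 3 \cdot 25 \left(-24\right) = \left(-12\right) 25 \left(-24\right) = \left(-300\right) \left(-24\right) = 7200$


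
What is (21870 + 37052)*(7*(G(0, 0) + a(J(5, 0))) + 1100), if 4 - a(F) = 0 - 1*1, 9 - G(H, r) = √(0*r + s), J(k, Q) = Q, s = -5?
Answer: 70588556 - 412454*I*√5 ≈ 7.0589e+7 - 9.2228e+5*I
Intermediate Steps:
G(H, r) = 9 - I*√5 (G(H, r) = 9 - √(0*r - 5) = 9 - √(0 - 5) = 9 - √(-5) = 9 - I*√5)
a(F) = 5 (a(F) = 4 - (0 - 1*1) = 4 - (0 - 1) = 4 - 1*(-1) = 4 + 1 = 5)
(21870 + 37052)*(7*(G(0, 0) + a(J(5, 0))) + 1100) = (21870 + 37052)*(7*((9 - I*√5) + 5) + 1100) = 58922*(7*(14 - I*√5) + 1100) = 58922*((98 - 7*I*√5) + 1100) = 58922*(1198 - 7*I*√5) = 70588556 - 412454*I*√5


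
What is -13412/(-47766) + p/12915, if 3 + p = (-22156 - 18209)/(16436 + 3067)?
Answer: 6941375396/24755883845 ≈ 0.28039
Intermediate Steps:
p = -10986/2167 (p = -3 + (-22156 - 18209)/(16436 + 3067) = -3 - 40365/19503 = -3 - 40365*1/19503 = -3 - 4485/2167 = -10986/2167 ≈ -5.0697)
-13412/(-47766) + p/12915 = -13412/(-47766) - 10986/2167/12915 = -13412*(-1/47766) - 10986/2167*1/12915 = 6706/23883 - 3662/9328935 = 6941375396/24755883845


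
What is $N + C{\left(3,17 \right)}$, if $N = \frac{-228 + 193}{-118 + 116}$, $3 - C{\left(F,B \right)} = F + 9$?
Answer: $\frac{17}{2} \approx 8.5$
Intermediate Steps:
$C{\left(F,B \right)} = -6 - F$ ($C{\left(F,B \right)} = 3 - \left(F + 9\right) = 3 - \left(9 + F\right) = -6 - F$)
$N = \frac{35}{2}$ ($N = - \frac{35}{-2} = \left(-35\right) \left(- \frac{1}{2}\right) = \frac{35}{2} \approx 17.5$)
$N + C{\left(3,17 \right)} = \frac{35}{2} - 9 = \frac{17}{2}$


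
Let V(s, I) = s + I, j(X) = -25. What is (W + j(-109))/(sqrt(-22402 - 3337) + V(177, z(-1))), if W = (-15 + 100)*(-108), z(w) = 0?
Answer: -1629285/57068 + 9205*I*sqrt(25739)/57068 ≈ -28.55 + 25.878*I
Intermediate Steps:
V(s, I) = I + s
W = -9180 (W = 85*(-108) = -9180)
(W + j(-109))/(sqrt(-22402 - 3337) + V(177, z(-1))) = (-9180 - 25)/(sqrt(-22402 - 3337) + (0 + 177)) = -9205/(sqrt(-25739) + 177) = -9205/(I*sqrt(25739) + 177) = -9205/(177 + I*sqrt(25739))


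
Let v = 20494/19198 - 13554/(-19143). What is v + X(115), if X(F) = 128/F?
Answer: 2260767863/782654465 ≈ 2.8886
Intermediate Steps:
v = 12083821/6805691 (v = 20494*(1/19198) - 13554*(-1/19143) = 10247/9599 + 502/709 = 12083821/6805691 ≈ 1.7755)
v + X(115) = 12083821/6805691 + 128/115 = 2260767863/782654465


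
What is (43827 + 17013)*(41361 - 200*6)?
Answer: 2443395240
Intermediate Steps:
(43827 + 17013)*(41361 - 200*6) = 60840*(41361 - 1200) = 60840*40161 = 2443395240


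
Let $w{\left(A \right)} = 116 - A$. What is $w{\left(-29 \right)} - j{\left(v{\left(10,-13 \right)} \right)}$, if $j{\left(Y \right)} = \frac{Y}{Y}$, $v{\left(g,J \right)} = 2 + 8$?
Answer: $144$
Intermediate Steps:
$v{\left(g,J \right)} = 10$
$j{\left(Y \right)} = 1$
$w{\left(-29 \right)} - j{\left(v{\left(10,-13 \right)} \right)} = \left(116 - -29\right) - 1 = \left(116 + 29\right) - 1 = 145 - 1 = 144$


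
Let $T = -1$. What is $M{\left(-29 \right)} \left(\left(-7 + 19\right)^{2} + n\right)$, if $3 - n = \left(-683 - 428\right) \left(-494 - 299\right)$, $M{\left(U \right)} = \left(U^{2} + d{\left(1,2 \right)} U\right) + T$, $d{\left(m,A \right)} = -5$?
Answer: $-867662860$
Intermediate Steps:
$M{\left(U \right)} = -1 + U^{2} - 5 U$ ($M{\left(U \right)} = \left(U^{2} - 5 U\right) - 1 = -1 + U^{2} - 5 U$)
$n = -881020$ ($n = 3 - \left(-683 - 428\right) \left(-494 - 299\right) = 3 - \left(-1111\right) \left(-793\right) = 3 - 881023 = -881020$)
$M{\left(-29 \right)} \left(\left(-7 + 19\right)^{2} + n\right) = \left(-1 + \left(-29\right)^{2} - -145\right) \left(\left(-7 + 19\right)^{2} - 881020\right) = \left(-1 + 841 + 145\right) \left(12^{2} - 881020\right) = 985 \left(144 - 881020\right) = 985 \left(-880876\right) = -867662860$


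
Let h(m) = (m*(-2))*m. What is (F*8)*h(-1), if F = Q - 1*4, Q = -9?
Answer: 208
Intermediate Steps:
h(m) = -2*m**2 (h(m) = (-2*m)*m = -2*m**2)
F = -13 (F = -9 - 1*4 = -9 - 4 = -13)
(F*8)*h(-1) = (-13*8)*(-2*(-1)**2) = -(-208) = -104*(-2) = 208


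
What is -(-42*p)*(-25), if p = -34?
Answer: 35700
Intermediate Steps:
-(-42*p)*(-25) = -(-42*(-34))*(-25) = -1428*(-25) = -1*(-35700) = 35700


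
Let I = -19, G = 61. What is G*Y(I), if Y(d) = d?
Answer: -1159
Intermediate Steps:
G*Y(I) = 61*(-19) = -1159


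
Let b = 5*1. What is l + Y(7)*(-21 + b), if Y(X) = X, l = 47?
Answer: -65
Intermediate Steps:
b = 5
l + Y(7)*(-21 + b) = 47 + 7*(-21 + 5) = 47 + 7*(-16) = 47 - 112 = -65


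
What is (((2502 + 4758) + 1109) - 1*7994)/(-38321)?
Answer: -375/38321 ≈ -0.0097858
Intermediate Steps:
(((2502 + 4758) + 1109) - 1*7994)/(-38321) = ((7260 + 1109) - 7994)*(-1/38321) = (8369 - 7994)*(-1/38321) = 375*(-1/38321) = -375/38321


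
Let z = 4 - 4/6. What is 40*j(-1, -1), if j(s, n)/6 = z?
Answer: 800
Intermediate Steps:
z = 10/3 (z = 4 - 4*⅙ = 4 - ⅔ = 10/3 ≈ 3.3333)
j(s, n) = 20 (j(s, n) = 6*(10/3) = 20)
40*j(-1, -1) = 40*20 = 800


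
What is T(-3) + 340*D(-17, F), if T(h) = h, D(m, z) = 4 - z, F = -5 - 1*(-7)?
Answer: 677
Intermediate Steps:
F = 2 (F = -5 + 7 = 2)
T(-3) + 340*D(-17, F) = -3 + 340*(4 - 1*2) = -3 + 340*(4 - 2) = -3 + 340*2 = -3 + 680 = 677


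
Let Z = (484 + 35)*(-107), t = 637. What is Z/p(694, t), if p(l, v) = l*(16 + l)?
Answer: -55533/492740 ≈ -0.11270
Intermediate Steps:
Z = -55533 (Z = 519*(-107) = -55533)
Z/p(694, t) = -55533*1/(694*(16 + 694)) = -55533/(694*710) = -55533/492740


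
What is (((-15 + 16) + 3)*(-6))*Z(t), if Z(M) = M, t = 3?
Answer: -72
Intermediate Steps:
(((-15 + 16) + 3)*(-6))*Z(t) = (((-15 + 16) + 3)*(-6))*3 = ((1 + 3)*(-6))*3 = (4*(-6))*3 = -24*3 = -72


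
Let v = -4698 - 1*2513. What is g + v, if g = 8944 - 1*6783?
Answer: -5050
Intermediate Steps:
g = 2161 (g = 8944 - 6783 = 2161)
v = -7211 (v = -4698 - 2513 = -7211)
g + v = 2161 - 7211 = -5050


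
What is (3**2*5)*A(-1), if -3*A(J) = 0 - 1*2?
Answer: 30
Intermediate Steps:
A(J) = 2/3 (A(J) = -(0 - 1*2)/3 = -(0 - 2)/3 = -1/3*(-2) = 2/3)
(3**2*5)*A(-1) = (3**2*5)*(2/3) = (9*5)*(2/3) = 45*(2/3) = 30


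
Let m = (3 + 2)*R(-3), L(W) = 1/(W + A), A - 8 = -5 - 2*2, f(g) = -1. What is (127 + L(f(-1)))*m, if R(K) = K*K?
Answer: 11385/2 ≈ 5692.5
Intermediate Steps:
A = -1 (A = 8 + (-5 - 2*2) = 8 + (-5 - 4) = 8 - 9 = -1)
L(W) = 1/(-1 + W) (L(W) = 1/(W - 1) = 1/(-1 + W))
R(K) = K²
m = 45 (m = (3 + 2)*(-3)² = 5*9 = 45)
(127 + L(f(-1)))*m = (127 + 1/(-1 - 1))*45 = (127 + 1/(-2))*45 = (127 - ½)*45 = (253/2)*45 = 11385/2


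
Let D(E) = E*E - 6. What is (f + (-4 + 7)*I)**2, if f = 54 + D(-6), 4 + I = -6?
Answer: 2916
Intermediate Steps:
D(E) = -6 + E**2 (D(E) = E**2 - 6 = -6 + E**2)
I = -10 (I = -4 - 6 = -10)
f = 84 (f = 54 + (-6 + (-6)**2) = 54 + (-6 + 36) = 54 + 30 = 84)
(f + (-4 + 7)*I)**2 = (84 + (-4 + 7)*(-10))**2 = (84 + 3*(-10))**2 = (84 - 30)**2 = 54**2 = 2916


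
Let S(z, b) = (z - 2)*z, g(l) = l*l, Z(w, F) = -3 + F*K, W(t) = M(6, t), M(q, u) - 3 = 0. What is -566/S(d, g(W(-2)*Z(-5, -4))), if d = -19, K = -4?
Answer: -566/399 ≈ -1.4185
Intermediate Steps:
M(q, u) = 3 (M(q, u) = 3 + 0 = 3)
W(t) = 3
Z(w, F) = -3 - 4*F (Z(w, F) = -3 + F*(-4) = -3 - 4*F)
g(l) = l**2
S(z, b) = z*(-2 + z) (S(z, b) = (-2 + z)*z = z*(-2 + z))
-566/S(d, g(W(-2)*Z(-5, -4))) = -566*(-1/(19*(-2 - 19))) = -566/((-19*(-21))) = -566/399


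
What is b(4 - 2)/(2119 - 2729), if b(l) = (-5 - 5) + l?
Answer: 4/305 ≈ 0.013115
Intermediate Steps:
b(l) = -10 + l
b(4 - 2)/(2119 - 2729) = (-10 + (4 - 2))/(2119 - 2729) = (-10 + 2)/(-610) = -1/610*(-8) = 4/305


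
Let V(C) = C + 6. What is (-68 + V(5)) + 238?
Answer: 181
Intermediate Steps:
V(C) = 6 + C
(-68 + V(5)) + 238 = (-68 + (6 + 5)) + 238 = (-68 + 11) + 238 = -57 + 238 = 181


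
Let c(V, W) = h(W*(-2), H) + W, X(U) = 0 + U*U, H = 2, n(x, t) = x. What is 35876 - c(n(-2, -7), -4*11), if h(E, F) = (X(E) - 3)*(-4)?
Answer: 66884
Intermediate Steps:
X(U) = U² (X(U) = 0 + U² = U²)
h(E, F) = 12 - 4*E² (h(E, F) = (E² - 3)*(-4) = (-3 + E²)*(-4) = 12 - 4*E²)
c(V, W) = 12 + W - 16*W² (c(V, W) = (12 - 4*4*W²) + W = (12 - 16*W²) + W = 12 + W - 16*W²)
35876 - c(n(-2, -7), -4*11) = 35876 - (12 - 4*11 - 16*(-4*11)²) = 35876 - (12 - 1*44 - 16*(-1*44)²) = 35876 - (12 - 44 - 16*(-44)²) = 35876 - (12 - 44 - 16*1936) = 35876 - (12 - 44 - 30976) = 35876 - 1*(-31008) = 35876 + 31008 = 66884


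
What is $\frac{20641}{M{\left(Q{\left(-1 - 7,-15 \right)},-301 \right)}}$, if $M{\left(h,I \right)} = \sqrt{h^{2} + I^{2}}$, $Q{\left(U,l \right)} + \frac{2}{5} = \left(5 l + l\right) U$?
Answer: $\frac{103205 \sqrt{310421}}{2172947} \approx 26.462$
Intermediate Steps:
$Q{\left(U,l \right)} = - \frac{2}{5} + 6 U l$ ($Q{\left(U,l \right)} = - \frac{2}{5} + \left(5 l + l\right) U = - \frac{2}{5} + 6 l U = - \frac{2}{5} + 6 U l$)
$M{\left(h,I \right)} = \sqrt{I^{2} + h^{2}}$
$\frac{20641}{M{\left(Q{\left(-1 - 7,-15 \right)},-301 \right)}} = \frac{20641}{\sqrt{\left(-301\right)^{2} + \left(- \frac{2}{5} + 6 \left(-1 - 7\right) \left(-15\right)\right)^{2}}} = \frac{20641}{\sqrt{90601 + \left(- \frac{2}{5} + 6 \left(-1 - 7\right) \left(-15\right)\right)^{2}}} = \frac{20641}{\sqrt{90601 + \left(- \frac{2}{5} + 6 \left(-8\right) \left(-15\right)\right)^{2}}} = \frac{20641}{\sqrt{90601 + \left(- \frac{2}{5} + 720\right)^{2}}} = \frac{20641}{\sqrt{90601 + \left(\frac{3598}{5}\right)^{2}}} = \frac{20641}{\sqrt{90601 + \frac{12945604}{25}}} = \frac{20641}{\sqrt{\frac{15210629}{25}}} = \frac{20641}{\frac{7}{5} \sqrt{310421}} = 20641 \frac{5 \sqrt{310421}}{2172947} = \frac{103205 \sqrt{310421}}{2172947}$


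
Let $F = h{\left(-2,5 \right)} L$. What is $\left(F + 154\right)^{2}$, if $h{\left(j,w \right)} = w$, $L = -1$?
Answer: $22201$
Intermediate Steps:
$F = -5$ ($F = 5 \left(-1\right) = -5$)
$\left(F + 154\right)^{2} = \left(-5 + 154\right)^{2} = 149^{2} = 22201$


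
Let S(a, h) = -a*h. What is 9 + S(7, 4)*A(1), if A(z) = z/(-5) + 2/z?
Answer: -207/5 ≈ -41.400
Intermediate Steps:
A(z) = 2/z - z/5 (A(z) = z*(-⅕) + 2/z = -z/5 + 2/z = 2/z - z/5)
S(a, h) = -a*h
9 + S(7, 4)*A(1) = 9 + (-1*7*4)*(2/1 - ⅕*1) = 9 - 28*(2*1 - ⅕) = 9 - 28*(2 - ⅕) = 9 - 28*9/5 = 9 - 252/5 = -207/5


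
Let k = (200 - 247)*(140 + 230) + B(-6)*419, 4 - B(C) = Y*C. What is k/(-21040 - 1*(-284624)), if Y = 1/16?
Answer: -124455/2108672 ≈ -0.059021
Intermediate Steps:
Y = 1/16 ≈ 0.062500
B(C) = 4 - C/16
k = -124455/8 (k = (200 - 247)*(140 + 230) + (4 - 1/16*(-6))*419 = -47*370 + (4 + 3/8)*419 = -17390 + (35/8)*419 = -17390 + 14665/8 = -124455/8 ≈ -15557.)
k/(-21040 - 1*(-284624)) = -124455/(8*(-21040 - 1*(-284624))) = -124455/(8*(-21040 + 284624)) = -124455/8/263584 = -124455/8*1/263584 = -124455/2108672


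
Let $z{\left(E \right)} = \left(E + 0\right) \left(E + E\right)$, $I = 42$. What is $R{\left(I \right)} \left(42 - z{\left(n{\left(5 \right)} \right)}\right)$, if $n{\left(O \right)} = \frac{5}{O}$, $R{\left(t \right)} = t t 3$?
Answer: $211680$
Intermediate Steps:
$R{\left(t \right)} = 3 t^{2}$ ($R{\left(t \right)} = t^{2} \cdot 3 = 3 t^{2}$)
$z{\left(E \right)} = 2 E^{2}$ ($z{\left(E \right)} = E 2 E = 2 E^{2}$)
$R{\left(I \right)} \left(42 - z{\left(n{\left(5 \right)} \right)}\right) = 3 \cdot 42^{2} \left(42 - 2 \left(\frac{5}{5}\right)^{2}\right) = 3 \cdot 1764 \left(42 - 2 \left(5 \cdot \frac{1}{5}\right)^{2}\right) = 5292 \left(42 - 2 \cdot 1^{2}\right) = 5292 \left(42 - 2 \cdot 1\right) = 5292 \left(42 - 2\right) = 5292 \cdot 40 = 211680$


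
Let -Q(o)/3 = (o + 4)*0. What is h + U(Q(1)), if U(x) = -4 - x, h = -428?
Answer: -432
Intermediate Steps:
Q(o) = 0 (Q(o) = -3*(o + 4)*0 = -3*(4 + o)*0 = -3*0 = 0)
h + U(Q(1)) = -428 + (-4 - 1*0) = -428 + (-4 + 0) = -428 - 4 = -432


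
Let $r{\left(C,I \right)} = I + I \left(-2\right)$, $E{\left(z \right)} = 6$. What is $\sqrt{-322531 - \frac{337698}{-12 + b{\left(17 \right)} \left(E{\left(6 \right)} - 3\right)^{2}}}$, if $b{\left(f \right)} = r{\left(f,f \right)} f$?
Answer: $\frac{i \sqrt{244587195385}}{871} \approx 567.8 i$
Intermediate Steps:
$r{\left(C,I \right)} = - I$ ($r{\left(C,I \right)} = I - 2 I = - I$)
$b{\left(f \right)} = - f^{2}$ ($b{\left(f \right)} = - f f = - f^{2}$)
$\sqrt{-322531 - \frac{337698}{-12 + b{\left(17 \right)} \left(E{\left(6 \right)} - 3\right)^{2}}} = \sqrt{-322531 - \frac{337698}{-12 + - 17^{2} \left(6 - 3\right)^{2}}} = \sqrt{-322531 - \frac{337698}{-12 + \left(-1\right) 289 \cdot 3^{2}}} = \sqrt{-322531 - \frac{337698}{-12 - 2601}} = \sqrt{-322531 - \frac{337698}{-2613}} = \sqrt{-322531 - - \frac{112566}{871}} = \sqrt{-322531 + \frac{112566}{871}} = \sqrt{- \frac{280811935}{871}} = \frac{i \sqrt{244587195385}}{871}$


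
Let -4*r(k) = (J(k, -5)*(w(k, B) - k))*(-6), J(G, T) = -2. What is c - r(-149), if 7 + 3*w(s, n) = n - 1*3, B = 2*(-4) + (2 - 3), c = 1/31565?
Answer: 13509821/31565 ≈ 428.00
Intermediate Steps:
c = 1/31565 ≈ 3.1681e-5
B = -9 (B = -8 - 1 = -9)
w(s, n) = -10/3 + n/3 (w(s, n) = -7/3 + (n - 1*3)/3 = -7/3 + (n - 3)/3 = -7/3 + (-3 + n)/3 = -7/3 + (-1 + n/3) = -10/3 + n/3)
r(k) = 19 + 3*k (r(k) = -(-2*((-10/3 + (⅓)*(-9)) - k))*(-6)/4 = -(-2*((-10/3 - 3) - k))*(-6)/4 = -(-2*(-19/3 - k))*(-6)/4 = -(38/3 + 2*k)*(-6)/4 = -(-76 - 12*k)/4 = 19 + 3*k)
c - r(-149) = 1/31565 - (19 + 3*(-149)) = 1/31565 - (19 - 447) = 1/31565 - 1*(-428) = 1/31565 + 428 = 13509821/31565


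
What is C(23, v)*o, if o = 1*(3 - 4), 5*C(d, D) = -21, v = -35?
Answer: 21/5 ≈ 4.2000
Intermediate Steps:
C(d, D) = -21/5 (C(d, D) = (1/5)*(-21) = -21/5)
o = -1 (o = 1*(-1) = -1)
C(23, v)*o = -21/5*(-1) = 21/5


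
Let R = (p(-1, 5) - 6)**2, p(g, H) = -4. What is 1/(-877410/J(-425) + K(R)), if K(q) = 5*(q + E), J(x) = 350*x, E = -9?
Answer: 14875/6855866 ≈ 0.0021697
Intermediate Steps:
R = 100 (R = (-4 - 6)**2 = (-10)**2 = 100)
K(q) = -45 + 5*q (K(q) = 5*(q - 9) = 5*(-9 + q) = -45 + 5*q)
1/(-877410/J(-425) + K(R)) = 1/(-877410/(350*(-425)) + (-45 + 5*100)) = 1/(-877410/(-148750) + (-45 + 500)) = 1/(-877410*(-1/148750) + 455) = 1/(87741/14875 + 455) = 1/(6855866/14875) = 14875/6855866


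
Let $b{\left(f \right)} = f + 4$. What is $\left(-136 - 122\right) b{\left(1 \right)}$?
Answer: $-1290$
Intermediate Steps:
$b{\left(f \right)} = 4 + f$
$\left(-136 - 122\right) b{\left(1 \right)} = \left(-136 - 122\right) \left(4 + 1\right) = \left(-258\right) 5 = -1290$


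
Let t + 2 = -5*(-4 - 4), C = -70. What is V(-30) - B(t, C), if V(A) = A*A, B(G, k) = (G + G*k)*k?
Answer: -182640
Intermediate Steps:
t = 38 (t = -2 - 5*(-4 - 4) = -2 - 5*(-8) = -2 + 40 = 38)
B(G, k) = k*(G + G*k)
V(A) = A**2
V(-30) - B(t, C) = (-30)**2 - 38*(-70)*(1 - 70) = 900 - 38*(-70)*(-69) = 900 - 1*183540 = 900 - 183540 = -182640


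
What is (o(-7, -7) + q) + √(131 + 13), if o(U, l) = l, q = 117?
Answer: 122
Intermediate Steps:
(o(-7, -7) + q) + √(131 + 13) = (-7 + 117) + √(131 + 13) = 110 + √144 = 110 + 12 = 122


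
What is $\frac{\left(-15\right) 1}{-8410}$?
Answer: $\frac{3}{1682} \approx 0.0017836$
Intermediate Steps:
$\frac{\left(-15\right) 1}{-8410} = \left(-15\right) \left(- \frac{1}{8410}\right) = \frac{3}{1682}$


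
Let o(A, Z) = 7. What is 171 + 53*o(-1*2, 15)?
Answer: 542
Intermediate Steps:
171 + 53*o(-1*2, 15) = 171 + 53*7 = 171 + 371 = 542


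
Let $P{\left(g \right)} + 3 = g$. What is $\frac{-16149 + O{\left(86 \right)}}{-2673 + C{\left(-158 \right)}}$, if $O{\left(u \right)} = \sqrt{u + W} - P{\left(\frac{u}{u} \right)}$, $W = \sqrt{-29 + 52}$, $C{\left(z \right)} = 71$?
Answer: $\frac{16147}{2602} - \frac{\sqrt{86 + \sqrt{23}}}{2602} \approx 6.202$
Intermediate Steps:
$P{\left(g \right)} = -3 + g$
$W = \sqrt{23} \approx 4.7958$
$O{\left(u \right)} = 2 + \sqrt{u + \sqrt{23}}$ ($O{\left(u \right)} = \sqrt{u + \sqrt{23}} - \left(-3 + \frac{u}{u}\right) = \sqrt{u + \sqrt{23}} - \left(-3 + 1\right) = \sqrt{u + \sqrt{23}} - -2 = \sqrt{u + \sqrt{23}} + 2 = 2 + \sqrt{u + \sqrt{23}}$)
$\frac{-16149 + O{\left(86 \right)}}{-2673 + C{\left(-158 \right)}} = \frac{-16149 + \left(2 + \sqrt{86 + \sqrt{23}}\right)}{-2673 + 71} = \frac{-16147 + \sqrt{86 + \sqrt{23}}}{-2602} = \left(-16147 + \sqrt{86 + \sqrt{23}}\right) \left(- \frac{1}{2602}\right) = \frac{16147}{2602} - \frac{\sqrt{86 + \sqrt{23}}}{2602}$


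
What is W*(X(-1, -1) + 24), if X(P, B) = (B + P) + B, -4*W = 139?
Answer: -2919/4 ≈ -729.75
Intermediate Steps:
W = -139/4 (W = -¼*139 = -139/4 ≈ -34.750)
X(P, B) = P + 2*B
W*(X(-1, -1) + 24) = -139*((-1 + 2*(-1)) + 24)/4 = -139*((-1 - 2) + 24)/4 = -139*(-3 + 24)/4 = -139/4*21 = -2919/4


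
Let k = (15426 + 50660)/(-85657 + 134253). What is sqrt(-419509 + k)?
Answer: I*sqrt(247674291934422)/24298 ≈ 647.69*I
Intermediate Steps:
k = 33043/24298 (k = 66086/48596 = 66086*(1/48596) = 33043/24298 ≈ 1.3599)
sqrt(-419509 + k) = sqrt(-419509 + 33043/24298) = sqrt(-10193196639/24298) = I*sqrt(247674291934422)/24298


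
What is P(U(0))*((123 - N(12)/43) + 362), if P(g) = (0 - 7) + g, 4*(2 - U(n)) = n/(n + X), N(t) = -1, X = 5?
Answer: -104280/43 ≈ -2425.1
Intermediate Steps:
U(n) = 2 - n/(4*(5 + n)) (U(n) = 2 - n/(4*(n + 5)) = 2 - n/(4*(5 + n)))
P(g) = -7 + g
P(U(0))*((123 - N(12)/43) + 362) = (-7 + (40 + 7*0)/(4*(5 + 0)))*((123 - (-1)/43) + 362) = (-7 + (¼)*(40 + 0)/5)*((123 - (-1)/43) + 362) = (-7 + (¼)*(⅕)*40)*((123 - 1*(-1/43)) + 362) = (-7 + 2)*((123 + 1/43) + 362) = -5*(5290/43 + 362) = -5*20856/43 = -104280/43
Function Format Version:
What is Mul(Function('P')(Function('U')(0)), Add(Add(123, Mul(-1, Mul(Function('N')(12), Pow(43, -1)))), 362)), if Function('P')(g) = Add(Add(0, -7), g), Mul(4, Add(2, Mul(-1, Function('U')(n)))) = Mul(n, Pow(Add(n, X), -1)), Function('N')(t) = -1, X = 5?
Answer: Rational(-104280, 43) ≈ -2425.1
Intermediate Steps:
Function('U')(n) = Add(2, Mul(Rational(-1, 4), n, Pow(Add(5, n), -1))) (Function('U')(n) = Add(2, Mul(Rational(-1, 4), Mul(n, Pow(Add(n, 5), -1)))) = Add(2, Mul(Rational(-1, 4), Mul(n, Pow(Add(5, n), -1)))) = Add(2, Mul(Rational(-1, 4), n, Pow(Add(5, n), -1))))
Function('P')(g) = Add(-7, g)
Mul(Function('P')(Function('U')(0)), Add(Add(123, Mul(-1, Mul(Function('N')(12), Pow(43, -1)))), 362)) = Mul(Add(-7, Mul(Rational(1, 4), Pow(Add(5, 0), -1), Add(40, Mul(7, 0)))), Add(Add(123, Mul(-1, Mul(-1, Pow(43, -1)))), 362)) = Mul(Add(-7, Mul(Rational(1, 4), Pow(5, -1), Add(40, 0))), Add(Add(123, Mul(-1, Mul(-1, Rational(1, 43)))), 362)) = Mul(Add(-7, Mul(Rational(1, 4), Rational(1, 5), 40)), Add(Add(123, Mul(-1, Rational(-1, 43))), 362)) = Mul(Add(-7, 2), Add(Add(123, Rational(1, 43)), 362)) = Mul(-5, Add(Rational(5290, 43), 362)) = Mul(-5, Rational(20856, 43)) = Rational(-104280, 43)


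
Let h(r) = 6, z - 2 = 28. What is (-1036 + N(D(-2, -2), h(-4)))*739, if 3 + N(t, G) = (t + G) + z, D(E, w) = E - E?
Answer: -741217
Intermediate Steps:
z = 30 (z = 2 + 28 = 30)
D(E, w) = 0
N(t, G) = 27 + G + t (N(t, G) = -3 + ((t + G) + 30) = -3 + ((G + t) + 30) = -3 + (30 + G + t) = 27 + G + t)
(-1036 + N(D(-2, -2), h(-4)))*739 = (-1036 + (27 + 6 + 0))*739 = (-1036 + 33)*739 = -1003*739 = -741217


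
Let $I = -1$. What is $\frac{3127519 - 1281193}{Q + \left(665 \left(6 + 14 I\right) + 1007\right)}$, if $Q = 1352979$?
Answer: $\frac{923163}{674333} \approx 1.369$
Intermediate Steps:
$\frac{3127519 - 1281193}{Q + \left(665 \left(6 + 14 I\right) + 1007\right)} = \frac{3127519 - 1281193}{1352979 + \left(665 \left(6 + 14 \left(-1\right)\right) + 1007\right)} = \frac{1846326}{1352979 + \left(665 \left(6 - 14\right) + 1007\right)} = \frac{1846326}{1352979 + \left(665 \left(-8\right) + 1007\right)} = \frac{1846326}{1352979 + \left(-5320 + 1007\right)} = \frac{1846326}{1352979 - 4313} = \frac{1846326}{1348666} = 1846326 \cdot \frac{1}{1348666} = \frac{923163}{674333}$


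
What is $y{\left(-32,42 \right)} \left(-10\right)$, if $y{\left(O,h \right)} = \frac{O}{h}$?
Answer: $\frac{160}{21} \approx 7.619$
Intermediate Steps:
$y{\left(-32,42 \right)} \left(-10\right) = - \frac{32}{42} \left(-10\right) = \left(-32\right) \frac{1}{42} \left(-10\right) = \left(- \frac{16}{21}\right) \left(-10\right) = \frac{160}{21}$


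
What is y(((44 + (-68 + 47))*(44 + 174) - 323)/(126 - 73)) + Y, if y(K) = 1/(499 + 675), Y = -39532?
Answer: -46410567/1174 ≈ -39532.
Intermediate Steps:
y(K) = 1/1174
y(((44 + (-68 + 47))*(44 + 174) - 323)/(126 - 73)) + Y = 1/1174 - 39532 = -46410567/1174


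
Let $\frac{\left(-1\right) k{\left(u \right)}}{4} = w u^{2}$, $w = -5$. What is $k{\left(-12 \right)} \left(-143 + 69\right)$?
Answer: $-213120$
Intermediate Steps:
$k{\left(u \right)} = 20 u^{2}$ ($k{\left(u \right)} = - 4 \left(- 5 u^{2}\right) = 20 u^{2}$)
$k{\left(-12 \right)} \left(-143 + 69\right) = 20 \left(-12\right)^{2} \left(-143 + 69\right) = 20 \cdot 144 \left(-74\right) = 2880 \left(-74\right) = -213120$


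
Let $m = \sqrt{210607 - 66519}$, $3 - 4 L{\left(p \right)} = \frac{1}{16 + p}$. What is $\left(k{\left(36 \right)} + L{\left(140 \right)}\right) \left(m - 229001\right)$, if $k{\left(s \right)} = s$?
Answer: $- \frac{5251221931}{624} + \frac{22931 \sqrt{36022}}{312} \approx -8.4015 \cdot 10^{6}$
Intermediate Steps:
$L{\left(p \right)} = \frac{3}{4} - \frac{1}{4 \left(16 + p\right)}$
$m = 2 \sqrt{36022}$ ($m = \sqrt{144088} = 2 \sqrt{36022} \approx 379.59$)
$\left(k{\left(36 \right)} + L{\left(140 \right)}\right) \left(m - 229001\right) = \left(36 + \frac{47 + 3 \cdot 140}{4 \left(16 + 140\right)}\right) \left(2 \sqrt{36022} - 229001\right) = \left(36 + \frac{47 + 420}{4 \cdot 156}\right) \left(-229001 + 2 \sqrt{36022}\right) = \left(36 + \frac{1}{4} \cdot \frac{1}{156} \cdot 467\right) \left(-229001 + 2 \sqrt{36022}\right) = \left(36 + \frac{467}{624}\right) \left(-229001 + 2 \sqrt{36022}\right) = \frac{22931 \left(-229001 + 2 \sqrt{36022}\right)}{624} = - \frac{5251221931}{624} + \frac{22931 \sqrt{36022}}{312}$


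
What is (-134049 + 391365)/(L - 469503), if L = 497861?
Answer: 128658/14179 ≈ 9.0738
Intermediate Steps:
(-134049 + 391365)/(L - 469503) = (-134049 + 391365)/(497861 - 469503) = 257316/28358 = 257316*(1/28358) = 128658/14179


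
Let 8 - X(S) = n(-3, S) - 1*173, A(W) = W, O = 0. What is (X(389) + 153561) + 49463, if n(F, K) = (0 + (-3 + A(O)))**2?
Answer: 203196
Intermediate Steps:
n(F, K) = 9 (n(F, K) = (0 + (-3 + 0))**2 = (0 - 3)**2 = (-3)**2 = 9)
X(S) = 172 (X(S) = 8 - (9 - 1*173) = 8 - (9 - 173) = 8 - 1*(-164) = 8 + 164 = 172)
(X(389) + 153561) + 49463 = (172 + 153561) + 49463 = 153733 + 49463 = 203196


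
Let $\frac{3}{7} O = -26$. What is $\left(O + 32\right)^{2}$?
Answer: $\frac{7396}{9} \approx 821.78$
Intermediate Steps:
$O = - \frac{182}{3}$ ($O = \frac{7}{3} \left(-26\right) = - \frac{182}{3} \approx -60.667$)
$\left(O + 32\right)^{2} = \left(- \frac{182}{3} + 32\right)^{2} = \left(- \frac{86}{3}\right)^{2} = \frac{7396}{9}$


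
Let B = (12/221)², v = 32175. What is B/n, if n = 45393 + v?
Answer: 3/78927056 ≈ 3.8010e-8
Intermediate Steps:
B = 144/48841 (B = (12*(1/221))² = (12/221)² = 144/48841 ≈ 0.0029483)
n = 77568 (n = 45393 + 32175 = 77568)
B/n = (144/48841)/77568 = (144/48841)*(1/77568) = 3/78927056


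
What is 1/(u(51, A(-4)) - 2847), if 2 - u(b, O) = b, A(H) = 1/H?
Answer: -1/2896 ≈ -0.00034530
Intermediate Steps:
A(H) = 1/H
u(b, O) = 2 - b
1/(u(51, A(-4)) - 2847) = 1/((2 - 1*51) - 2847) = 1/((2 - 51) - 2847) = 1/(-49 - 2847) = 1/(-2896) = -1/2896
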